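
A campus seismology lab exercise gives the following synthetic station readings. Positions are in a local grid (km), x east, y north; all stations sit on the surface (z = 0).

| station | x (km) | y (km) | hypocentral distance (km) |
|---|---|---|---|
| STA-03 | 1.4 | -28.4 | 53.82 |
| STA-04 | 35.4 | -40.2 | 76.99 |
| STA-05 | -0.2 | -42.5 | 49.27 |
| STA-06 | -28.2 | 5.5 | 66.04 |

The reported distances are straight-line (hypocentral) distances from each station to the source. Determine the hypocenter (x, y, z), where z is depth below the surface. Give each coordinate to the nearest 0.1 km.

x ≈ -31.1 km, y ≈ -48.5 km, depth ≈ 37.9 km

Each station gives a sphere (x−x_i)² + (y−y_i)² + z² = d_i² (stations at z=0).
Subtracting the STA-03 sphere from STA-04 and STA-05: z² cancels, leaving linear equations in x and y:
68.0 x − 23.6 y = -970.19
-3.2 x − 28.2 y = 1466.83
Solving: x ≈ -31.095, y ≈ -48.487 km (keep extra digits for the depth step; rounded: -31.1, -48.5).
Then from the STA-03 sphere: z² = 53.82² − (x − 1.4)² − (y + 28.4)² with x = -31.095, y = -48.487, so z ≈ 37.910 ≈ 37.9 km.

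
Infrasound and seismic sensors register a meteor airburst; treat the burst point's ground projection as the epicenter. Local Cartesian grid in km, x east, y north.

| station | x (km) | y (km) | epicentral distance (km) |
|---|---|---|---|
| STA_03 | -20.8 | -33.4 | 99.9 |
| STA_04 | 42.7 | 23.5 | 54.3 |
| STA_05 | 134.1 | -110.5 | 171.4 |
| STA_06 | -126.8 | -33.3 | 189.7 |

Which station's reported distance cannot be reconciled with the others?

Solve using three stations at a time. Using STA_03, STA_05, STA_06 (subtract circle equations pairwise → linear system) gives (x, y) ≈ (48.9, 38.4).
Distances from that point to each station vs reported:
  STA_03: calculated 100.1 vs reported 99.9 → residual 0.2 km
  STA_04: calculated 16.1 vs reported 54.3 → residual 38.2 km
  STA_05: calculated 171.5 vs reported 171.4 → residual 0.1 km
  STA_06: calculated 189.8 vs reported 189.7 → residual 0.1 km
STA_03, STA_05, STA_06 are mutually consistent (residuals ≈ 0); STA_04 is off by 38.2 km.

STA_04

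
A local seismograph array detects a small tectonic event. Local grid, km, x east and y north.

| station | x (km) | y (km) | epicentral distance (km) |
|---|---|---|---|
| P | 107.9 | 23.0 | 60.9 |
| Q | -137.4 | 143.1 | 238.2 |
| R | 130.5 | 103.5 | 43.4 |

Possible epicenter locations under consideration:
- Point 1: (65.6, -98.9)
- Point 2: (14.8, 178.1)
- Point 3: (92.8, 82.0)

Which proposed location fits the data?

Point 3

For each candidate, compare |candidate − station| to the reported distance:
Point 1: residuals P 68.1, Q 77.7, R 169.2 → max 169.2 km
Point 2: residuals P 120.0, Q 82.0, R 94.3 → max 120.0 km
Point 3: residuals P 0.0, Q 0.0, R 0.0 → max 0.0 km
Only Point 3 has all residuals ≈ 0.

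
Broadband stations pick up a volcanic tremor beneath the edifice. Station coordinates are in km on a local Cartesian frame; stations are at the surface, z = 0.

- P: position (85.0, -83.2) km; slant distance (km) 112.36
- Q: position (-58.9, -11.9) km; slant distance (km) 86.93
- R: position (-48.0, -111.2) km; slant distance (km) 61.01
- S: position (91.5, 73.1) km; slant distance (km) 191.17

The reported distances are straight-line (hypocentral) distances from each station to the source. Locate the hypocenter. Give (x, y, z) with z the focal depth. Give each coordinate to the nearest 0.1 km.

(-19.2, -77.1, 41.6)

Each station gives a sphere (x−x_i)² + (y−y_i)² + z² = d_i² (stations at z=0).
Subtracting the P sphere from Q and R: z² cancels, leaving linear equations in x and y:
-287.8 x + 142.6 y = -5468.48
-266.0 x − 56.0 y = 9424.75
Solving: x ≈ -19.200, y ≈ -77.099 km (keep extra digits for the depth step; rounded: -19.2, -77.1).
Then from the P sphere: z² = 112.36² − (x − 85.0)² − (y + 83.2)² with x = -19.200, y = -77.099, so z ≈ 41.592 ≈ 41.6 km.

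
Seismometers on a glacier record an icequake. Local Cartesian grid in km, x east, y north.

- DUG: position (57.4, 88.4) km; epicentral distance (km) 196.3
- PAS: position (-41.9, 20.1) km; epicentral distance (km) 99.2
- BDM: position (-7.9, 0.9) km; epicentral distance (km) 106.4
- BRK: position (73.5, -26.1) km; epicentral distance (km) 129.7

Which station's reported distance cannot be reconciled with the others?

BDM

Solve using three stations at a time. Using DUG, PAS, BRK (subtract circle equations pairwise → linear system) gives (x, y) ≈ (-44.9, -79.2).
Distances from that point to each station vs reported:
  DUG: calculated 196.4 vs reported 196.3 → residual 0.1 km
  PAS: calculated 99.3 vs reported 99.2 → residual 0.1 km
  BDM: calculated 88.2 vs reported 106.4 → residual 18.2 km
  BRK: calculated 129.8 vs reported 129.7 → residual 0.1 km
DUG, PAS, BRK are mutually consistent (residuals ≈ 0); BDM is off by 18.2 km.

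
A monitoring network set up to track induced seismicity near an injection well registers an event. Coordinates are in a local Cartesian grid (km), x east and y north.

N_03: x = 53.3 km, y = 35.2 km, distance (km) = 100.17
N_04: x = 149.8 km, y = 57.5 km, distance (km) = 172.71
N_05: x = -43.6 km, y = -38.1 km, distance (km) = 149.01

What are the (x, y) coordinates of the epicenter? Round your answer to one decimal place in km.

Circle about each station: (x − 53.3)² + (y − 35.2)² = 100.17²; (x − 149.8)² + (y − 57.5)² = 172.71²; (x + 43.6)² + (y + 38.1)² = 149.01².
Subtracting the N_03 equation from the N_04 and N_05 equations removes the quadratic terms:
193.0 x + 44.6 y = 1871.64
-193.8 x − 146.6 y = -12897.31
Solving the 2×2 system: x ≈ -15.3, y ≈ 108.2 km.
Check against N_03 (with the unrounded x, y): √((x − 53.3)²+(y − 35.2)²) = 100.19 ≈ 100.17 km. ✓

-15.3 km east, 108.2 km north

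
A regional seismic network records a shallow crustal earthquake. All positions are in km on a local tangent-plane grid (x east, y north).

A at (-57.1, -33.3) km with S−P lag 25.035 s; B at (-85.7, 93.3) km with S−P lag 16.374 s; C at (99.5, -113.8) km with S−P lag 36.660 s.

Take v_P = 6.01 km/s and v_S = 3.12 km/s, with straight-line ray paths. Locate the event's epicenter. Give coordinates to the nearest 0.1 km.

19.2 km east, 110.1 km north

Distance from S−P lag: d = Δt · v_P v_S / (v_P − v_S) = Δt · (6.01·3.12)/(6.01−3.12) ≈ 6.4883·Δt.
So d_A = 162.43, d_B = 106.24, d_C = 237.86 km.
Circle about each station: (x + 57.1)² + (y + 33.3)² = 162.43²; (x + 85.7)² + (y − 93.3)² = 106.24²; (x − 99.5)² + (y + 113.8)² = 237.86².
Subtracting the A equation from the B and C equations removes the quadratic terms:
-57.2 x + 253.2 y = 26776.65
313.2 x − 161.0 y = -11712.48
Solving the 2×2 system: x ≈ 19.2, y ≈ 110.1 km.
Check against A (with the unrounded x, y): √((x + 57.1)²+(y + 33.3)²) = 162.42 ≈ 162.43 km. ✓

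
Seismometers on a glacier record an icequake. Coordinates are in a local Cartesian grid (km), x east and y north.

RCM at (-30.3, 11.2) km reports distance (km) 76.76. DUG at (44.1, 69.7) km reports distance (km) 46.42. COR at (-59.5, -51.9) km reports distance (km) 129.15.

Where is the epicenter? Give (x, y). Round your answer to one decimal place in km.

x ≈ 45.5 km, y ≈ 23.3 km

Circle about each station: (x + 30.3)² + (y − 11.2)² = 76.76²; (x − 44.1)² + (y − 69.7)² = 46.42²; (x + 59.5)² + (y + 51.9)² = 129.15².
Subtracting pairs of circle equations eliminates x²+y² and gives linear equations (the radical axes):
148.8 x + 117.0 y = 9496.65
-58.4 x − 126.2 y = -5597.29
Solving the 2×2 system: x ≈ 45.5, y ≈ 23.3 km.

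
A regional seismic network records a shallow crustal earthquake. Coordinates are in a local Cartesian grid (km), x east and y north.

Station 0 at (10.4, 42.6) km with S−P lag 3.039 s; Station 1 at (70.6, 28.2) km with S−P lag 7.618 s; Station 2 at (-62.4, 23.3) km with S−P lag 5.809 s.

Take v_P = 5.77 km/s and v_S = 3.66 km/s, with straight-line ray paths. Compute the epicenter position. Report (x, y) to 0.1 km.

Distance from S−P lag: d = Δt · v_P v_S / (v_P − v_S) = Δt · (5.77·3.66)/(5.77−3.66) ≈ 10.0086·Δt.
So d_Station 0 = 30.42, d_Station 1 = 76.25, d_Station 2 = 58.14 km.
Circle about each station: (x − 10.4)² + (y − 42.6)² = 30.42²; (x − 70.6)² + (y − 28.2)² = 76.25²; (x + 62.4)² + (y − 23.3)² = 58.14².
Subtracting the Station 0 equation from the Station 1 and Station 2 equations removes the quadratic terms:
120.4 x − 28.8 y = -1032.01
-145.6 x − 38.6 y = 58.85
Solving the 2×2 system: x ≈ -4.7, y ≈ 16.2 km.

-4.7 km east, 16.2 km north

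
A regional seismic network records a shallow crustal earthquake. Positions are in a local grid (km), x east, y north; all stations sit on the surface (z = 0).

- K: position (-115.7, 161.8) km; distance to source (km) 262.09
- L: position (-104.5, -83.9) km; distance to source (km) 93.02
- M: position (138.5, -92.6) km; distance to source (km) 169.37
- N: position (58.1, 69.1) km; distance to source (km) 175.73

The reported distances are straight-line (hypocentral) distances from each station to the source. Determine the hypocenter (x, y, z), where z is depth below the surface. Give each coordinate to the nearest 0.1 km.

Each station gives a sphere (x−x_i)² + (y−y_i)² + z² = d_i² (stations at z=0).
Subtracting the K sphere from L and M: z² cancels, leaving linear equations in x and y:
22.4 x − 491.4 y = 38432.18
508.4 x − 508.8 y = 28196.25
Solving: x ≈ -23.901, y ≈ -79.299 km (keep extra digits for the depth step; rounded: -23.9, -79.3).
Then from the K sphere: z² = 262.09² − (x + 115.7)² − (y − 161.8)² with x = -23.901, y = -79.299, so z ≈ 46.210 ≈ 46.2 km.

(-23.9, -79.3, 46.2)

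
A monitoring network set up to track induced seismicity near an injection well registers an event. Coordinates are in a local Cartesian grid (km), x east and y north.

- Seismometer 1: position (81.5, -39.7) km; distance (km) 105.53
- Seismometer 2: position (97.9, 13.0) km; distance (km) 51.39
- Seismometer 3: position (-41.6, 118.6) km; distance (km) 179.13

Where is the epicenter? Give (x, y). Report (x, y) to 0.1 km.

Circle about each station: (x − 81.5)² + (y + 39.7)² = 105.53²; (x − 97.9)² + (y − 13.0)² = 51.39²; (x + 41.6)² + (y − 118.6)² = 179.13².
Subtracting the Seismometer 1 equation from the Seismometer 2 and Seismometer 3 equations removes the quadratic terms:
32.8 x + 105.4 y = 10030.72
-246.2 x + 316.6 y = -13372.80
Solving the 2×2 system: x ≈ 126.2, y ≈ 55.9 km.

x ≈ 126.2 km, y ≈ 55.9 km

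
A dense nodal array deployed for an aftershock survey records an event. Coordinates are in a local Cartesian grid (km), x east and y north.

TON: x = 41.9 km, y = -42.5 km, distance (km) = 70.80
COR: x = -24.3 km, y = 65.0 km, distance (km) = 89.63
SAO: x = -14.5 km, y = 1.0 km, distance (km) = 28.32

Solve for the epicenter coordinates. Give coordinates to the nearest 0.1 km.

(-26.6, -24.6)

Circle about each station: (x − 41.9)² + (y + 42.5)² = 70.80²; (x + 24.3)² + (y − 65.0)² = 89.63²; (x + 14.5)² + (y − 1.0)² = 28.32².
Subtracting the TON equation from the COR and SAO equations removes the quadratic terms:
-132.4 x + 215.0 y = -1767.27
-112.8 x + 87.0 y = 860.01
Solving the 2×2 system: x ≈ -26.6, y ≈ -24.6 km.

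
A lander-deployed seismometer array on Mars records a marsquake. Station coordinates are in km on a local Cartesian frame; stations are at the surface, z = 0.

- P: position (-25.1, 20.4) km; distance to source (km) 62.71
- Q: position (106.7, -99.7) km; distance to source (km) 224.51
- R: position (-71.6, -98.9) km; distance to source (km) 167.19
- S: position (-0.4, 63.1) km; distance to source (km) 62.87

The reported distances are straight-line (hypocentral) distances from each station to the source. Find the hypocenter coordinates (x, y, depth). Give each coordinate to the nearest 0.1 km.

Each station gives a sphere (x−x_i)² + (y−y_i)² + z² = d_i² (stations at z=0).
Subtracting the P sphere from Q and R: z² cancels, leaving linear equations in x and y:
263.6 x − 240.2 y = -26193.39
-93.0 x − 238.6 y = -10158.35
Solving: x ≈ -44.697, y ≈ 59.997 km (keep extra digits for the depth step; rounded: -44.7, 60.0).
Then from the P sphere: z² = 62.71² − (x + 25.1)² − (y − 20.4)² with x = -44.697, y = 59.997, so z ≈ 44.504 ≈ 44.5 km.

(-44.7, 60.0, 44.5)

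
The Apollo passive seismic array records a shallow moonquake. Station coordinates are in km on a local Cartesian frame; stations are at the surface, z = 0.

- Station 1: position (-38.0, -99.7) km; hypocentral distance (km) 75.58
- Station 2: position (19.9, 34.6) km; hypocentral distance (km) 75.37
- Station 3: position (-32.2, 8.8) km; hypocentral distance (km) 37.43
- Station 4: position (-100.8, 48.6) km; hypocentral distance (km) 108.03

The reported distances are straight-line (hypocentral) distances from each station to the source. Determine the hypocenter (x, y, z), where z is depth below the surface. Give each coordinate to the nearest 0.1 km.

x ≈ -23.5 km, y ≈ -26.2 km, depth ≈ 10.0 km

Each station gives a sphere (x−x_i)² + (y−y_i)² + z² = d_i² (stations at z=0).
Subtracting the Station 1 sphere from Station 2 and Station 3: z² cancels, leaving linear equations in x and y:
115.8 x + 268.6 y = -9759.22
11.6 x + 217.0 y = -5958.48
Solving: x ≈ -23.500, y ≈ -26.202 km (keep extra digits for the depth step; rounded: -23.5, -26.2).
Then from the Station 1 sphere: z² = 75.58² − (x + 38.0)² − (y + 99.7)² with x = -23.500, y = -26.202, so z ≈ 10.007 ≈ 10.0 km.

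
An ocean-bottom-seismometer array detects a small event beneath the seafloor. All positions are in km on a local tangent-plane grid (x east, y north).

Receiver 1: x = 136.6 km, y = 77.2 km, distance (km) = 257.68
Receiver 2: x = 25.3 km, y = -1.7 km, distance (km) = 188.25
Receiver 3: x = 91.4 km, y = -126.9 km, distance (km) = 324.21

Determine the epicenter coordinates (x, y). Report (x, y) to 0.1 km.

x ≈ -117.3 km, y ≈ 121.2 km

Circle about each station: (x − 136.6)² + (y − 77.2)² = 257.68²; (x − 25.3)² + (y + 1.7)² = 188.25²; (x − 91.4)² + (y + 126.9)² = 324.21².
Subtracting pairs of circle equations eliminates x²+y² and gives linear equations (the radical axes):
-222.6 x − 157.8 y = 6984.50
-90.4 x − 408.2 y = -38874.97
Solving the 2×2 system: x ≈ -117.3, y ≈ 121.2 km.
Check against Receiver 1 (with the unrounded x, y): √((x − 136.6)²+(y − 77.2)²) = 257.69 ≈ 257.68 km. ✓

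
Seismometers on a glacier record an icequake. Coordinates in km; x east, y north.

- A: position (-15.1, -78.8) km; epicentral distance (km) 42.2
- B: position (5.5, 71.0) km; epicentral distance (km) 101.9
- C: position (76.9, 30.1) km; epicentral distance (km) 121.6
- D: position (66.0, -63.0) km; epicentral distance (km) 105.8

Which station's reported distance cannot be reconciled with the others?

Solve using three stations at a time. Using B, C, D (subtract circle equations pairwise → linear system) gives (x, y) ≈ (-32.1, -23.6).
Distances from that point to each station vs reported:
  A: calculated 57.7 vs reported 42.2 → residual 15.5 km
  B: calculated 101.8 vs reported 101.9 → residual 0.1 km
  C: calculated 121.5 vs reported 121.6 → residual 0.1 km
  D: calculated 105.7 vs reported 105.8 → residual 0.1 km
B, C, D are mutually consistent (residuals ≈ 0); A is off by 15.5 km.

A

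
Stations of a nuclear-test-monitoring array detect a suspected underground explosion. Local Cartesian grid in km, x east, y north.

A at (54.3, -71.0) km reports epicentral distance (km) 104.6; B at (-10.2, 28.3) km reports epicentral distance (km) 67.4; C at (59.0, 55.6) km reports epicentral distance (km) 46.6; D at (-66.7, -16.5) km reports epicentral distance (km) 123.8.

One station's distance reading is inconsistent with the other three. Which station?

A

Solve using three stations at a time. Using B, C, D (subtract circle equations pairwise → linear system) gives (x, y) ≈ (54.5, 9.0).
Distances from that point to each station vs reported:
  A: calculated 80.0 vs reported 104.6 → residual 24.6 km
  B: calculated 67.6 vs reported 67.4 → residual 0.2 km
  C: calculated 46.8 vs reported 46.6 → residual 0.2 km
  D: calculated 123.9 vs reported 123.8 → residual 0.1 km
B, C, D are mutually consistent (residuals ≈ 0); A is off by 24.6 km.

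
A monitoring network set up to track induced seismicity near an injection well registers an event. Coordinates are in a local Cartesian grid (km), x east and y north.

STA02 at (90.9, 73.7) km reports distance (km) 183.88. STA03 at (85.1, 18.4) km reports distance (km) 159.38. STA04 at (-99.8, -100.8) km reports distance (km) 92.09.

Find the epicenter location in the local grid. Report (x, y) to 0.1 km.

-71.1 km east, -13.3 km north

Circle about each station: (x − 90.9)² + (y − 73.7)² = 183.88²; (x − 85.1)² + (y − 18.4)² = 159.38²; (x + 99.8)² + (y + 100.8)² = 92.09².
Subtracting the STA02 equation from the STA03 and STA04 equations removes the quadratic terms:
-11.6 x − 110.6 y = 2295.94
-381.4 x − 349.0 y = 31757.47
Solving the 2×2 system: x ≈ -71.1, y ≈ -13.3 km.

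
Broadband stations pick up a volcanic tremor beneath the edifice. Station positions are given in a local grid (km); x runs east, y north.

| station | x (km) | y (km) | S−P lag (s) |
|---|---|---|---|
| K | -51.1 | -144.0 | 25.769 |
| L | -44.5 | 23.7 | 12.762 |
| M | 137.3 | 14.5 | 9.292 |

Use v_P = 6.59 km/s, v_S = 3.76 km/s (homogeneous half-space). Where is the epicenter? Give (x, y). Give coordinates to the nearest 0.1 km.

Distance from S−P lag: d = Δt · v_P v_S / (v_P − v_S) = Δt · (6.59·3.76)/(6.59−3.76) ≈ 8.7556·Δt.
So d_K = 225.62, d_L = 111.74, d_M = 81.36 km.
Circle about each station: (x + 51.1)² + (y + 144.0)² = 225.62²; (x + 44.5)² + (y − 23.7)² = 111.74²; (x − 137.3)² + (y − 14.5)² = 81.36².
Subtracting pairs of circle equations eliminates x²+y² and gives linear equations (the radical axes):
13.2 x + 335.4 y = 17613.29
376.8 x + 317.0 y = 39999.26
Solving the 2×2 system: x ≈ 64.1, y ≈ 50.0 km.
Check against K (with the unrounded x, y): √((x + 51.1)²+(y + 144.0)²) = 225.62 ≈ 225.62 km. ✓

64.1 km east, 50.0 km north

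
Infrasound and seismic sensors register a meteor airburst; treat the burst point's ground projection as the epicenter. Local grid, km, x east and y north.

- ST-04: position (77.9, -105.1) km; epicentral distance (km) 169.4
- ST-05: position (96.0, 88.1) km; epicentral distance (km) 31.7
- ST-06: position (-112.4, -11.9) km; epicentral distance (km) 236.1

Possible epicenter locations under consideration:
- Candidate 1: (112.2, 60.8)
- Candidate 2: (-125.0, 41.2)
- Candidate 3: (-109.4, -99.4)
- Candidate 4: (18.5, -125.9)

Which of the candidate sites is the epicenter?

For each candidate, compare |candidate − station| to the reported distance:
Candidate 1: residuals ST-04 0.0, ST-05 0.0, ST-06 0.0 → max 0.0 km
Candidate 2: residuals ST-04 80.7, ST-05 194.2, ST-06 181.5 → max 194.2 km
Candidate 3: residuals ST-04 18.0, ST-05 246.4, ST-06 148.5 → max 246.4 km
Candidate 4: residuals ST-04 106.5, ST-05 195.9, ST-06 62.5 → max 195.9 km
Only Candidate 1 has all residuals ≈ 0.

Candidate 1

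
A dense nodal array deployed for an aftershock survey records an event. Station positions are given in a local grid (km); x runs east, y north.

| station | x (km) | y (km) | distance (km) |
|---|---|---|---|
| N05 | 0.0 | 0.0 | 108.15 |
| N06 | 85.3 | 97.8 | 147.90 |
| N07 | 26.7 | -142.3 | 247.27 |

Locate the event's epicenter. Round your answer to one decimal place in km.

(-62.3, 88.4)

Circle about each station: x² + y² = 108.15²; (x − 85.3)² + (y − 97.8)² = 147.90²; (x − 26.7)² + (y + 142.3)² = 247.27².
Subtracting the N05 equation from the N06 and N07 equations removes the quadratic terms:
170.6 x + 195.6 y = 6662.94
53.4 x − 284.6 y = -28483.85
Solving the 2×2 system: x ≈ -62.3, y ≈ 88.4 km.
Check against N05 (with the unrounded x, y): √(x²+y²) = 108.14 ≈ 108.15 km. ✓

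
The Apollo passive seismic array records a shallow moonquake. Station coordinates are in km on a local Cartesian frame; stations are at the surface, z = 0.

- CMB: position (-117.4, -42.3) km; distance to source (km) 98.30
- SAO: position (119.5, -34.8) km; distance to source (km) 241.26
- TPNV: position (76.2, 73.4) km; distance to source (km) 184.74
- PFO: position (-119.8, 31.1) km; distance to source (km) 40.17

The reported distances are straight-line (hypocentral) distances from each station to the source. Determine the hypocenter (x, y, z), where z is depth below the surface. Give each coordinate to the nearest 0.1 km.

Each station gives a sphere (x−x_i)² + (y−y_i)² + z² = d_i² (stations at z=0).
Subtracting the CMB sphere from SAO and TPNV: z² cancels, leaving linear equations in x and y:
473.8 x + 15.0 y = -48624.26
387.2 x + 231.4 y = -28844.03
Solving: x ≈ -104.200, y ≈ 49.707 km (keep extra digits for the depth step; rounded: -104.2, 49.7).
Then from the CMB sphere: z² = 98.30² − (x + 117.4)² − (y + 42.3)² with x = -104.200, y = 49.707, so z ≈ 31.990 ≈ 32.0 km.

(-104.2, 49.7, 32.0)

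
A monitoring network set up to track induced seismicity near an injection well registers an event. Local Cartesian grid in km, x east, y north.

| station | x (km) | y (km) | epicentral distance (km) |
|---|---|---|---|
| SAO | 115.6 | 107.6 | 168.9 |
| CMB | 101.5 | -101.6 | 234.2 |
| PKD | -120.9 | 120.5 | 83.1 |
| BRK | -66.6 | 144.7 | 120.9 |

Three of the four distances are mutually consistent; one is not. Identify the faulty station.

Solve using three stations at a time. Using SAO, CMB, PKD (subtract circle equations pairwise → linear system) gives (x, y) ≈ (-50.4, 76.6).
Distances from that point to each station vs reported:
  SAO: calculated 168.9 vs reported 168.9 → residual 0.0 km
  CMB: calculated 234.2 vs reported 234.2 → residual 0.0 km
  PKD: calculated 83.0 vs reported 83.1 → residual 0.1 km
  BRK: calculated 70.0 vs reported 120.9 → residual 50.9 km
SAO, CMB, PKD are mutually consistent (residuals ≈ 0); BRK is off by 50.9 km.

BRK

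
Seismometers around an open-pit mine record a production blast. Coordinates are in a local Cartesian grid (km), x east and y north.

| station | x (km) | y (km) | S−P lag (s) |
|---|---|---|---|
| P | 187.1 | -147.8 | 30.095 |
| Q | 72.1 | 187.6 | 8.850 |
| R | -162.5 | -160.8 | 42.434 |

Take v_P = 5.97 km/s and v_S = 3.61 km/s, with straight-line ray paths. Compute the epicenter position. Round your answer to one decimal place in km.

109.0 km east, 115.7 km north

Distance from S−P lag: d = Δt · v_P v_S / (v_P − v_S) = Δt · (5.97·3.61)/(5.97−3.61) ≈ 9.1321·Δt.
So d_P = 274.83, d_Q = 80.82, d_R = 387.51 km.
Circle about each station: (x − 187.1)² + (y + 147.8)² = 274.83²; (x − 72.1)² + (y − 187.6)² = 80.82²; (x + 162.5)² + (y + 160.8)² = 387.51².
Subtracting the P equation from the Q and R equations removes the quadratic terms:
-230.0 x + 670.8 y = 52540.58
-699.2 x − 26.0 y = -79220.83
Solving the 2×2 system: x ≈ 109.0, y ≈ 115.7 km.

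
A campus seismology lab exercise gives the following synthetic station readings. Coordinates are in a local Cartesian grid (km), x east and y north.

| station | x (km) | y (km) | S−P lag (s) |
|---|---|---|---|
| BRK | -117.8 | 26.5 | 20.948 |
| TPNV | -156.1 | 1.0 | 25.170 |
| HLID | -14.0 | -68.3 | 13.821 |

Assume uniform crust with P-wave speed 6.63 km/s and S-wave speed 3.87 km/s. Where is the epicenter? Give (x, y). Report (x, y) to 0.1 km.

Distance from S−P lag: d = Δt · v_P v_S / (v_P − v_S) = Δt · (6.63·3.87)/(6.63−3.87) ≈ 9.2964·Δt.
So d_BRK = 194.74, d_TPNV = 233.99, d_HLID = 128.49 km.
Circle about each station: (x + 117.8)² + (y − 26.5)² = 194.74²; (x + 156.1)² + (y − 1.0)² = 233.99²; (x + 14.0)² + (y + 68.3)² = 128.49².
Subtracting pairs of circle equations eliminates x²+y² and gives linear equations (the radical axes):
-76.6 x − 51.0 y = -7038.53
207.6 x − 189.6 y = 11695.79
Solving the 2×2 system: x ≈ 76.9, y ≈ 22.5 km.

(76.9, 22.5)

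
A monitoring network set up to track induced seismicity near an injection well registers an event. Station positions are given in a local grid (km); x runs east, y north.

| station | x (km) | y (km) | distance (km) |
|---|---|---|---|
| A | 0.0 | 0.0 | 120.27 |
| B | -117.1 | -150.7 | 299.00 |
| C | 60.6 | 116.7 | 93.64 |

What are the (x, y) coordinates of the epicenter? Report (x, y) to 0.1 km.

x ≈ 113.6 km, y ≈ 39.5 km

Circle about each station: x² + y² = 120.27²; (x + 117.1)² + (y + 150.7)² = 299.00²; (x − 60.6)² + (y − 116.7)² = 93.64².
Subtracting the A equation from the B and C equations removes the quadratic terms:
-234.2 x − 301.4 y = -38513.23
121.2 x + 233.4 y = 22987.67
Solving the 2×2 system: x ≈ 113.6, y ≈ 39.5 km.
Check against A (with the unrounded x, y): √(x²+y²) = 120.30 ≈ 120.27 km. ✓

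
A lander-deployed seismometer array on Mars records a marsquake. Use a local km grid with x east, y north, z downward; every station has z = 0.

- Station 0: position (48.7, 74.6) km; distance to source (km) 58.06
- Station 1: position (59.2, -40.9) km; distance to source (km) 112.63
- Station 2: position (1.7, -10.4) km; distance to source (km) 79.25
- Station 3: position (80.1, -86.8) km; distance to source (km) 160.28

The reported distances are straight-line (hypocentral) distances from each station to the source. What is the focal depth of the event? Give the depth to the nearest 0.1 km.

Each station gives a sphere (x−x_i)² + (y−y_i)² + z² = d_i² (stations at z=0).
Subtracting the Station 0 sphere from Station 1 and Station 2: z² cancels, leaving linear equations in x and y:
21.0 x − 231.0 y = -12073.95
-94.0 x − 170.0 y = -10735.40
Solving: x ≈ 16.900, y ≈ 53.805 km (keep extra digits for the depth step; rounded: 16.9, 53.8).
Then from the Station 0 sphere: z² = 58.06² − (x − 48.7)² − (y − 74.6)² with x = 16.900, y = 53.805, so z ≈ 43.901 ≈ 43.9 km.

z ≈ 43.9 km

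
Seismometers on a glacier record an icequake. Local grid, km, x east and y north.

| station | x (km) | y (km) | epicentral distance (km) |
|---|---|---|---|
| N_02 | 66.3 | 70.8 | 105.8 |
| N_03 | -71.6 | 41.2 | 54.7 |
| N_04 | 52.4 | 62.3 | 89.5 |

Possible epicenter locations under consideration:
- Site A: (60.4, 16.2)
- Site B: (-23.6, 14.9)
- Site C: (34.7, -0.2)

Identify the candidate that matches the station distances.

Site B

For each candidate, compare |candidate − station| to the reported distance:
Site A: residuals N_02 50.9, N_03 79.6, N_04 42.7 → max 79.6 km
Site B: residuals N_02 0.1, N_03 0.0, N_04 0.1 → max 0.1 km
Site C: residuals N_02 28.1, N_03 59.4, N_04 24.5 → max 59.4 km
Only Site B has all residuals ≈ 0.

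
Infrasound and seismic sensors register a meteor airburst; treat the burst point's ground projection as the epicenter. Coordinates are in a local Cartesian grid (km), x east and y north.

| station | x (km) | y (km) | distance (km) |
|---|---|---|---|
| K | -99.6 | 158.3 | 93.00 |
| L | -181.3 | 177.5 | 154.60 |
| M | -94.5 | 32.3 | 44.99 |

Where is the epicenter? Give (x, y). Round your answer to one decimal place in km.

x ≈ -70.1 km, y ≈ 70.1 km

Circle about each station: (x + 99.6)² + (y − 158.3)² = 93.00²; (x + 181.3)² + (y − 177.5)² = 154.60²; (x + 94.5)² + (y − 32.3)² = 44.99².
Subtracting the K equation from the L and M equations removes the quadratic terms:
-163.4 x + 38.4 y = 14144.73
10.2 x − 252.0 y = -18380.61
Solving the 2×2 system: x ≈ -70.1, y ≈ 70.1 km.
Check against K (with the unrounded x, y): √((x + 99.6)²+(y − 158.3)²) = 93.00 ≈ 93.00 km. ✓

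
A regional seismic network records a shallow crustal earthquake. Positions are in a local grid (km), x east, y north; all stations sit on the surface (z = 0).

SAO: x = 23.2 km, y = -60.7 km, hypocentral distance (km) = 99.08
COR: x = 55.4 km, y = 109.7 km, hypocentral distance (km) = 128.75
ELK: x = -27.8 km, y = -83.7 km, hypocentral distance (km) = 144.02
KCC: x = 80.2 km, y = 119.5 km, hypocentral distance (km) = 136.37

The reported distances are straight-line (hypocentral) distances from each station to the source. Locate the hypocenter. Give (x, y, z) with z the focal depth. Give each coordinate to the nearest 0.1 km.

(73.0, -1.7, 62.1)

Each station gives a sphere (x−x_i)² + (y−y_i)² + z² = d_i² (stations at z=0).
Subtracting the SAO sphere from COR and ELK: z² cancels, leaving linear equations in x and y:
64.4 x + 340.8 y = 4120.80
-102.0 x − 46.0 y = -7369.11
Solving: x ≈ 73.016, y ≈ -1.706 km (keep extra digits for the depth step; rounded: 73.0, -1.7).
Then from the SAO sphere: z² = 99.08² − (x − 23.2)² − (y + 60.7)² with x = 73.016, y = -1.706, so z ≈ 62.088 ≈ 62.1 km.
Check against KCC (with the unrounded solution): distance 136.37 ≈ 136.37 km. ✓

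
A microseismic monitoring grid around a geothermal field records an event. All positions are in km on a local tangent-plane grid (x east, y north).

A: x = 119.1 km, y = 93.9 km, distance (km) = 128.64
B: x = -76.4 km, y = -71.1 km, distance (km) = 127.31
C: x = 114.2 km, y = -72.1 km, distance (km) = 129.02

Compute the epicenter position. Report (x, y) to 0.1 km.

(18.2, 14.1)

Circle about each station: (x − 119.1)² + (y − 93.9)² = 128.64²; (x + 76.4)² + (y + 71.1)² = 127.31²; (x − 114.2)² + (y + 72.1)² = 129.02².
Subtracting the A equation from the B and C equations removes the quadratic terms:
-391.0 x − 330.0 y = -11769.44
-9.8 x − 332.0 y = -4859.88
Solving the 2×2 system: x ≈ 18.2, y ≈ 14.1 km.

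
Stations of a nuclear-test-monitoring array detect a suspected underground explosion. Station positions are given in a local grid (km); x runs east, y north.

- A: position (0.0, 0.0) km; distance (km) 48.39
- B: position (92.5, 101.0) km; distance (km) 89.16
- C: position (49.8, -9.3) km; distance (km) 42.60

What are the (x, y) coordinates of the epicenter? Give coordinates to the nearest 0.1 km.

Circle about each station: x² + y² = 48.39²; (x − 92.5)² + (y − 101.0)² = 89.16²; (x − 49.8)² + (y + 9.3)² = 42.60².
Subtracting pairs of circle equations eliminates x²+y² and gives linear equations (the radical axes):
185.0 x + 202.0 y = 13149.34
99.6 x − 18.6 y = 3093.36
Solving the 2×2 system: x ≈ 36.9, y ≈ 31.3 km.

36.9 km east, 31.3 km north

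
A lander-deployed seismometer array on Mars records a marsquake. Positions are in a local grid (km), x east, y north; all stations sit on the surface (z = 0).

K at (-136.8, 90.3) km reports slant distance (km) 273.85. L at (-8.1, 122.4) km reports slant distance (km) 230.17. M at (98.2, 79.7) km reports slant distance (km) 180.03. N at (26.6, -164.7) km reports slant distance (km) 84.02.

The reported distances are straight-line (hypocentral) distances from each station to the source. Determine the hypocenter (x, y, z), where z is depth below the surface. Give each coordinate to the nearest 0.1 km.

Each station gives a sphere (x−x_i)² + (y−y_i)² + z² = d_i² (stations at z=0).
Subtracting the K sphere from L and M: z² cancels, leaving linear equations in x and y:
257.4 x + 64.2 y = 10194.63
470.0 x − 21.2 y = 31710.02
Solving: x ≈ 63.201, y ≈ -94.600 km (keep extra digits for the depth step; rounded: 63.2, -94.6).
Then from the K sphere: z² = 273.85² − (x + 136.8)² − (y − 90.3)² with x = 63.201, y = -94.600, so z ≈ 28.380 ≈ 28.4 km.

x ≈ 63.2 km, y ≈ -94.6 km, depth ≈ 28.4 km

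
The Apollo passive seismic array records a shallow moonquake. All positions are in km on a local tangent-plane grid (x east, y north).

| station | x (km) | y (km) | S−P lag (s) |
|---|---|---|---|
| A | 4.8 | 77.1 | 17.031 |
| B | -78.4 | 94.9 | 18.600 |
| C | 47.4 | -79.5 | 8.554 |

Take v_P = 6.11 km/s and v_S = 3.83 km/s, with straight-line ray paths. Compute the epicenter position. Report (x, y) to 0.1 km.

(-39.5, -92.0)

Distance from S−P lag: d = Δt · v_P v_S / (v_P − v_S) = Δt · (6.11·3.83)/(6.11−3.83) ≈ 10.2637·Δt.
So d_A = 174.80, d_B = 190.91, d_C = 87.80 km.
Circle about each station: (x − 4.8)² + (y − 77.1)² = 174.80²; (x + 78.4)² + (y − 94.9)² = 190.91²; (x − 47.4)² + (y + 79.5)² = 87.80².
Subtracting pairs of circle equations eliminates x²+y² and gives linear equations (the radical axes):
-166.4 x + 35.6 y = 3293.53
85.2 x − 313.2 y = 25445.76
Solving the 2×2 system: x ≈ -39.5, y ≈ -92.0 km.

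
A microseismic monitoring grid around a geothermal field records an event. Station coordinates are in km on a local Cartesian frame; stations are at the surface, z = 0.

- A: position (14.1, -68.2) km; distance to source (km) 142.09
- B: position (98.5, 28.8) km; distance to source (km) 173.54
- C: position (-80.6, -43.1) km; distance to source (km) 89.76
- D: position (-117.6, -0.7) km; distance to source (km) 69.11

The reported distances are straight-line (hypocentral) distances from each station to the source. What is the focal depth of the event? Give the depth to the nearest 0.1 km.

depth ≈ 31.2 km

Each station gives a sphere (x−x_i)² + (y−y_i)² + z² = d_i² (stations at z=0).
Subtracting the A sphere from B and C: z² cancels, leaving linear equations in x and y:
168.8 x + 194.0 y = -4244.92
-189.4 x + 50.2 y = 15636.63
Solving: x ≈ -71.800, y ≈ 40.592 km (keep extra digits for the depth step; rounded: -71.8, 40.6).
Then from the A sphere: z² = 142.09² − (x − 14.1)² − (y + 68.2)² with x = -71.800, y = 40.592, so z ≈ 31.226 ≈ 31.2 km.
Check against D (with the unrounded solution): distance 69.12 ≈ 69.11 km. ✓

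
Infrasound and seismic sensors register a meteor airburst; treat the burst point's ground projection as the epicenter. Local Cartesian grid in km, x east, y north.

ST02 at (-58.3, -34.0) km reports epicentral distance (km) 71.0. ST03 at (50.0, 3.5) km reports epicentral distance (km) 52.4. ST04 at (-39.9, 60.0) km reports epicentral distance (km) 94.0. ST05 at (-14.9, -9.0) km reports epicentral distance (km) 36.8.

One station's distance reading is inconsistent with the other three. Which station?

Solve using three stations at a time. Using ST02, ST03, ST05 (subtract circle equations pairwise → linear system) gives (x, y) ≈ (12.7, -33.4).
Distances from that point to each station vs reported:
  ST02: calculated 71.0 vs reported 71.0 → residual 0.0 km
  ST03: calculated 52.5 vs reported 52.4 → residual 0.1 km
  ST04: calculated 107.2 vs reported 94.0 → residual 13.2 km
  ST05: calculated 36.9 vs reported 36.8 → residual 0.1 km
ST02, ST03, ST05 are mutually consistent (residuals ≈ 0); ST04 is off by 13.2 km.

ST04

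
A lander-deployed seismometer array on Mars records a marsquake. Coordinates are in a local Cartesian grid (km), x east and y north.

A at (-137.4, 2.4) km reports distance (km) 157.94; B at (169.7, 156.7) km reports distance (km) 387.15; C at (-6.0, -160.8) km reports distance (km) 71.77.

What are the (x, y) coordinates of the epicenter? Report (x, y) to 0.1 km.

(-75.5, -142.9)

Circle about each station: (x + 137.4)² + (y − 2.4)² = 157.94²; (x − 169.7)² + (y − 156.7)² = 387.15²; (x + 6.0)² + (y + 160.8)² = 71.77².
Subtracting pairs of circle equations eliminates x²+y² and gives linear equations (the radical axes):
614.2 x + 308.6 y = -90471.62
262.8 x − 326.4 y = 26802.23
Solving the 2×2 system: x ≈ -75.5, y ≈ -142.9 km.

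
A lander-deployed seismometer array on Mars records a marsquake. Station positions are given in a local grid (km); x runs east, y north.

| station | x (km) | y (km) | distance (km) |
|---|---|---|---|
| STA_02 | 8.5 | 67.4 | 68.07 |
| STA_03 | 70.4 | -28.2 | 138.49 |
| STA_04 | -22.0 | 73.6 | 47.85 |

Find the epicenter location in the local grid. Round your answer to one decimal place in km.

x ≈ -52.1 km, y ≈ 36.4 km

Circle about each station: (x − 8.5)² + (y − 67.4)² = 68.07²; (x − 70.4)² + (y + 28.2)² = 138.49²; (x + 22.0)² + (y − 73.6)² = 47.85².
Subtracting the STA_02 equation from the STA_03 and STA_04 equations removes the quadratic terms:
123.8 x − 191.2 y = -13409.57
-61.0 x + 12.4 y = 3629.85
Solving the 2×2 system: x ≈ -52.1, y ≈ 36.4 km.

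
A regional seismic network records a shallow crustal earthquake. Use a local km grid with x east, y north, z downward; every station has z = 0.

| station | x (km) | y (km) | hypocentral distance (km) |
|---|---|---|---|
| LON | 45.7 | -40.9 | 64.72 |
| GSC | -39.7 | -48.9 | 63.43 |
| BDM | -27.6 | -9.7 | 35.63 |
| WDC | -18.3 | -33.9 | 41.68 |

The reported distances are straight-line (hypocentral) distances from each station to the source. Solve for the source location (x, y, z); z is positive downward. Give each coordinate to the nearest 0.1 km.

x ≈ -1.8 km, y ≈ -4.0 km, depth ≈ 23.9 km

Each station gives a sphere (x−x_i)² + (y−y_i)² + z² = d_i² (stations at z=0).
Subtracting the LON sphere from GSC and BDM: z² cancels, leaving linear equations in x and y:
-170.8 x − 16.0 y = 371.31
-146.6 x + 62.4 y = 13.73
Solving: x ≈ -1.799, y ≈ -4.006 km (keep extra digits for the depth step; rounded: -1.8, -4.0).
Then from the LON sphere: z² = 64.72² − (x − 45.7)² − (y + 40.9)² with x = -1.799, y = -4.006, so z ≈ 23.903 ≈ 23.9 km.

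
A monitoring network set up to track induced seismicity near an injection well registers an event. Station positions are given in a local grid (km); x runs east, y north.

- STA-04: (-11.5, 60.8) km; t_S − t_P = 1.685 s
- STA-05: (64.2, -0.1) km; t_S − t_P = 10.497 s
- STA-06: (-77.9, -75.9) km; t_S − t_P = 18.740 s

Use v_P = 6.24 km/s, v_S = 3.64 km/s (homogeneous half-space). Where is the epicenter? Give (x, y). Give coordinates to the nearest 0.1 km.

x ≈ 1.8 km, y ≈ 67.1 km

Distance from S−P lag: d = Δt · v_P v_S / (v_P − v_S) = Δt · (6.24·3.64)/(6.24−3.64) ≈ 8.7360·Δt.
So d_STA-04 = 14.72, d_STA-05 = 91.70, d_STA-06 = 163.71 km.
Circle about each station: (x + 11.5)² + (y − 60.8)² = 14.72²; (x − 64.2)² + (y + 0.1)² = 91.70²; (x + 77.9)² + (y + 75.9)² = 163.71².
Subtracting the STA-04 equation from the STA-05 and STA-06 equations removes the quadratic terms:
151.4 x − 121.8 y = -7899.45
-132.8 x − 273.4 y = -18583.96
Solving the 2×2 system: x ≈ 1.8, y ≈ 67.1 km.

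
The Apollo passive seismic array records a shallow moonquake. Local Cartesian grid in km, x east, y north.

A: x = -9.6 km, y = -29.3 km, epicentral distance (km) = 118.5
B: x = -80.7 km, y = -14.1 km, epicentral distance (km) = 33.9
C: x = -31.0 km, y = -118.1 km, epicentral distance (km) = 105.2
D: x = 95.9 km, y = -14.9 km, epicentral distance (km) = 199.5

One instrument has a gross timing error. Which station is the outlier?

Solve using three stations at a time. Using B, C, D (subtract circle equations pairwise → linear system) gives (x, y) ≈ (-101.9, -40.4).
Distances from that point to each station vs reported:
  A: calculated 93.0 vs reported 118.5 → residual 25.5 km
  B: calculated 33.8 vs reported 33.9 → residual 0.1 km
  C: calculated 105.2 vs reported 105.2 → residual 0.0 km
  D: calculated 199.5 vs reported 199.5 → residual 0.0 km
B, C, D are mutually consistent (residuals ≈ 0); A is off by 25.5 km.

A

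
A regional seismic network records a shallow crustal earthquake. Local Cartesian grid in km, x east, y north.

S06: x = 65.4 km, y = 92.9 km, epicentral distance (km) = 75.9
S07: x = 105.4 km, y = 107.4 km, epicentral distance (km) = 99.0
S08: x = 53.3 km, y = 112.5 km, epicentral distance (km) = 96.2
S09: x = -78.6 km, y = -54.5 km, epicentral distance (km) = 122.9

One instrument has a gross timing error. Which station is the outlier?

S09

Solve using three stations at a time. Using S06, S07, S08 (subtract circle equations pairwise → linear system) gives (x, y) ≈ (65.0, 17.1).
Distances from that point to each station vs reported:
  S06: calculated 75.8 vs reported 75.9 → residual 0.1 km
  S07: calculated 98.9 vs reported 99.0 → residual 0.1 km
  S08: calculated 96.1 vs reported 96.2 → residual 0.1 km
  S09: calculated 160.5 vs reported 122.9 → residual 37.6 km
S06, S07, S08 are mutually consistent (residuals ≈ 0); S09 is off by 37.6 km.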